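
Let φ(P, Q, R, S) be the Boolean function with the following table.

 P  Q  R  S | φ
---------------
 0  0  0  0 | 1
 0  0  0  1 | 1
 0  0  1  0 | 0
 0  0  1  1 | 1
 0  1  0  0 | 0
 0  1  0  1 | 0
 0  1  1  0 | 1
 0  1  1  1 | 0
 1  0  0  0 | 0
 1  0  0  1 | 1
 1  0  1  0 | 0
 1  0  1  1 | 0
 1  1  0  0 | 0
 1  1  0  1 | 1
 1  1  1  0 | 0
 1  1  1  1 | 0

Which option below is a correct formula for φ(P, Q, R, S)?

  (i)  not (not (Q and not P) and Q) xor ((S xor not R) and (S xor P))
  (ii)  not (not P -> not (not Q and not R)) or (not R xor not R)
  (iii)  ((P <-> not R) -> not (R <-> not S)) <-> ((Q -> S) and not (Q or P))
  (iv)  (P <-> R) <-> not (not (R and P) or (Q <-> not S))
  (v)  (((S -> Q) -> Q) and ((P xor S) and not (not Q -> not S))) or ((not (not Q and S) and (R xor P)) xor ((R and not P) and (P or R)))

iii

(i): at (0,0,1,0) it gives 1, but φ = 0 — eliminated.
(ii): at (0,0,1,1) it gives 0, but φ = 1 — eliminated.
(iv): at (0,0,0,0) it gives 0, but φ = 1 — eliminated.
(v): at (0,0,0,0) it gives 0, but φ = 1 — eliminated.
Only (iii) survives; checking it on all 16 rows confirms it matches φ.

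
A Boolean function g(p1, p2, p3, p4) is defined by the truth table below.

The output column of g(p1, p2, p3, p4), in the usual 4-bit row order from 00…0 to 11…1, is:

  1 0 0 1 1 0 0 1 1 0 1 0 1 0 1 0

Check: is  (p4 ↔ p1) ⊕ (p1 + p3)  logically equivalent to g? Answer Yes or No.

Yes

Evaluate (p4 ↔ p1) ⊕ (p1 + p3) on each row and compare to g:
  p1=0, p2=0, p3=0, p4=0: formula gives 1, g = 1 ✓
  p1=0, p2=0, p3=0, p4=1: formula gives 0, g = 0 ✓
  p1=0, p2=0, p3=1, p4=0: formula gives 0, g = 0 ✓
  p1=0, p2=0, p3=1, p4=1: formula gives 1, g = 1 ✓
  … (the remaining 12 rows also agree.)
No disagreement on any input; they are logically equivalent.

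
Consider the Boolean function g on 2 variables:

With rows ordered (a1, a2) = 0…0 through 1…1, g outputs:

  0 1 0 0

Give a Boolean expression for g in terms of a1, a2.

g(a1, a2) = ~a1 & a2

1 only at (0,1): NOT a1 AND a2.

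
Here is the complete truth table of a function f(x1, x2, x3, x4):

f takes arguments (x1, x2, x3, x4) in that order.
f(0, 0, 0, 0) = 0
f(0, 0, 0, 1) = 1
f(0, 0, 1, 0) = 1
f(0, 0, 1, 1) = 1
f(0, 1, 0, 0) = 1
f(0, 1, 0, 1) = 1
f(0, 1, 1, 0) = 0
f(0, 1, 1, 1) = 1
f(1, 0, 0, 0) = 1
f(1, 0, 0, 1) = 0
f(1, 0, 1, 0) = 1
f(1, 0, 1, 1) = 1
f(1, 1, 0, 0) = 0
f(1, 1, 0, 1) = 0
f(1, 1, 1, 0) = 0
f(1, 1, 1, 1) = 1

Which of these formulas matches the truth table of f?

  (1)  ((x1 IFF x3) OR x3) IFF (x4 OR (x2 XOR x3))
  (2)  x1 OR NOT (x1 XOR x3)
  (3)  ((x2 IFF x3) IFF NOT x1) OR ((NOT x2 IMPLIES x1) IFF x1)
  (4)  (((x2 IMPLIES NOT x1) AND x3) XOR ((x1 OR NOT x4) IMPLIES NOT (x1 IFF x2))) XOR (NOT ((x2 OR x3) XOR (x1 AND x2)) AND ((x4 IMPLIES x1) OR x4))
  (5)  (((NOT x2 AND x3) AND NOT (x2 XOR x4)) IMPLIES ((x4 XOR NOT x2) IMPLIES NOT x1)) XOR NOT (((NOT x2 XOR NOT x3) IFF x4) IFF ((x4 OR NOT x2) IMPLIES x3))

1

(2): at (0,0,0,0) it gives 1, but f = 0 — eliminated.
(3): at (0,0,0,0) it gives 1, but f = 0 — eliminated.
(4): at (0,0,0,0) it gives 1, but f = 0 — eliminated.
(5): at (0,0,1,0) it gives 0, but f = 1 — eliminated.
Only (1) survives; checking it on all 16 rows confirms it matches f.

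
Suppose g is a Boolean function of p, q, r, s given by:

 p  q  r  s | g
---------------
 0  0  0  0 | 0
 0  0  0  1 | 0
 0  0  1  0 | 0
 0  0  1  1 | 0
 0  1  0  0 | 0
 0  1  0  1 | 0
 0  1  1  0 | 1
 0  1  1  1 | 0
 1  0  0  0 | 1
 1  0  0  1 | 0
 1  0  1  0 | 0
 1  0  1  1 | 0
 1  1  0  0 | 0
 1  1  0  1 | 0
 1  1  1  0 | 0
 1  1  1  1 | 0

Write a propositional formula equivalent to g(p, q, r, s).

Collect the rows where g=1 — (0,1,1,0), (1,0,0,0) — and write one minterm per row: ¬p·q·r·¬s, p·¬q·¬r·¬s. Their union (logical OR) reproduces the table exactly.

g(p, q, r, s) = (((NOT p AND q) AND r) AND NOT s) OR (((p AND NOT q) AND NOT r) AND NOT s)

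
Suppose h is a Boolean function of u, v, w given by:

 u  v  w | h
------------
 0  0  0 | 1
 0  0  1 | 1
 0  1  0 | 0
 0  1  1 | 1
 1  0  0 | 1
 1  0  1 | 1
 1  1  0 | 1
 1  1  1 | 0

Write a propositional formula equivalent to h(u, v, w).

h(u, v, w) = not (((not u and v) and not w) or ((u and v) and w))

h is 0 on only 2 rows — (0,1,0), (1,1,1). Writing each as a minterm (¬u·v·¬w, u·v·w) and OR-ing them characterizes exactly where h=0, so h is the negation of that disjunction.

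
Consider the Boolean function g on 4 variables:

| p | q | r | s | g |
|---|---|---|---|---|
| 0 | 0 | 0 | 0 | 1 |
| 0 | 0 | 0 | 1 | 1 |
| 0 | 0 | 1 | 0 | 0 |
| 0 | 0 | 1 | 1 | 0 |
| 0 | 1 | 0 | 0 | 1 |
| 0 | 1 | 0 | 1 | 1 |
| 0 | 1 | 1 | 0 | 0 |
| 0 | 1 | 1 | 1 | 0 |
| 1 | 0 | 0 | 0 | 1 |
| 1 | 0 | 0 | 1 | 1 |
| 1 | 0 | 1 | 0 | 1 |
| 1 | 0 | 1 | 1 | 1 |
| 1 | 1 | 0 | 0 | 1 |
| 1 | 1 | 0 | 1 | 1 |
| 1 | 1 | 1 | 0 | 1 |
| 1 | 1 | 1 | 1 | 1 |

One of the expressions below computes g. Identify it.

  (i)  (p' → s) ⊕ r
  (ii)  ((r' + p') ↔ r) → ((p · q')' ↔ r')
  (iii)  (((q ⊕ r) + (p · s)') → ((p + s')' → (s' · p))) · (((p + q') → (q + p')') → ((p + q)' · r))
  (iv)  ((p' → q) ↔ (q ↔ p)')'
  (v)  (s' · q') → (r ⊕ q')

ii

(i) fails at (0,0,0,0): the formula yields 0, g is 1.
(iii) fails at (0,0,0,1): the formula yields 0, g is 1.
(iv) fails at (0,0,0,0): the formula yields 0, g is 1.
(v) fails at (0,0,1,1): the formula yields 1, g is 0.
(ii) is the remaining candidate, and it agrees with g on all 16 inputs.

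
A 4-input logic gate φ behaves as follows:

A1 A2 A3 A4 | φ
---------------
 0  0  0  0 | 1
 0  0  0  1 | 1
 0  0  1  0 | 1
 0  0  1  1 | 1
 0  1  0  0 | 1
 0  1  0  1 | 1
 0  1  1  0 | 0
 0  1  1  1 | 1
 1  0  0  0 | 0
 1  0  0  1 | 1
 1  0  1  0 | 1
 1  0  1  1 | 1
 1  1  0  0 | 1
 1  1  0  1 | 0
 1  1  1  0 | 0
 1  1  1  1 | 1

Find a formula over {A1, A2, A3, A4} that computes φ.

There are just 4 zero rows: (0,1,1,0), (1,0,0,0), (1,1,0,1), (1,1,1,0). Their minterms are ¬A1·A2·A3·¬A4, A1·¬A2·¬A3·¬A4, A1·A2·¬A3·A4, A1·A2·A3·¬A4; the OR of those covers precisely the 0-outputs, and negating it yields φ.

φ(A1, A2, A3, A4) = NOT ((((((NOT A1 AND A2) AND A3) AND NOT A4) OR (((A1 AND NOT A2) AND NOT A3) AND NOT A4)) OR (((A1 AND A2) AND NOT A3) AND A4)) OR (((A1 AND A2) AND A3) AND NOT A4))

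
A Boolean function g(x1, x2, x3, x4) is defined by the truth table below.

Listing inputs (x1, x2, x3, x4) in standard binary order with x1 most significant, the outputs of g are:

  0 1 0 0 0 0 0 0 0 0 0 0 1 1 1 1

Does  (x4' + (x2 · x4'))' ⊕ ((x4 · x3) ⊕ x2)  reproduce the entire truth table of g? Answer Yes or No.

Check the formula against g row by row:
  x1=0, x2=0, x3=0, x4=0: formula gives 0, g = 0 ✓
  x1=0, x2=0, x3=0, x4=1: formula gives 1, g = 1 ✓
  x1=0, x2=0, x3=1, x4=0: formula gives 0, g = 0 ✓
  x1=0, x2=0, x3=1, x4=1: formula gives 0, g = 0 ✓
  x1=0, x2=1, x3=0, x4=0: formula gives 1, but g = 0 ✗
Since they disagree at (0,1,0,0), the expression is not a correct formula for g.

No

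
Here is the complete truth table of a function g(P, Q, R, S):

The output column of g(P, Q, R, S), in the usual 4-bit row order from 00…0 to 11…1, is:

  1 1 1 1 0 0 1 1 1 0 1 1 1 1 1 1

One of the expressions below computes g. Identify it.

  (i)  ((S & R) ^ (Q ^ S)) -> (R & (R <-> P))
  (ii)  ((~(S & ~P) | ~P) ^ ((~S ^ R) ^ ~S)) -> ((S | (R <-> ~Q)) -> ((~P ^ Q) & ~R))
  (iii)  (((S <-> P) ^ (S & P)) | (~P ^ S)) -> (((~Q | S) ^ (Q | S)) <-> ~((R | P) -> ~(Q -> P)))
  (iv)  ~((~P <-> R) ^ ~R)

(i) fails at (0,0,0,1): the formula yields 0, g is 1.
(iii) fails at (0,0,0,0): the formula yields 0, g is 1.
(iv) fails at (0,0,0,0): the formula yields 0, g is 1.
Only (ii) survives; checking it on all 16 rows confirms it matches g.

ii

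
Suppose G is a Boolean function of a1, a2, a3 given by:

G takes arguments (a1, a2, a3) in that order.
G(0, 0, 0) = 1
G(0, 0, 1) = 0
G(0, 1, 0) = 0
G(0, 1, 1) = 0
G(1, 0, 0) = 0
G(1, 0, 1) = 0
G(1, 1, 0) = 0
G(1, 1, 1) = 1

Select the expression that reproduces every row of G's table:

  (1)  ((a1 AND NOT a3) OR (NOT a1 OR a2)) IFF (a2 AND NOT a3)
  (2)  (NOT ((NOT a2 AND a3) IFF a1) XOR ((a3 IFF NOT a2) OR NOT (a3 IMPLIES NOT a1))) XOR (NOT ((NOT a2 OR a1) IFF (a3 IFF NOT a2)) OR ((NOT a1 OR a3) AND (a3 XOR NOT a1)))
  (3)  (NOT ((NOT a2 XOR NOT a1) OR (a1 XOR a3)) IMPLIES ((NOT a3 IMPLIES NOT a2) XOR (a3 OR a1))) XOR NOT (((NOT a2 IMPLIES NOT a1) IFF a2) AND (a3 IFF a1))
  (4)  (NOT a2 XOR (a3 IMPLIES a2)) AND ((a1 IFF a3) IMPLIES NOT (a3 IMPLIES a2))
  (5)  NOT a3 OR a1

(1): at (0,0,0) it gives 0, but G = 1 — eliminated.
(3): at (0,0,0) it gives 0, but G = 1 — eliminated.
(4): at (0,0,0) it gives 0, but G = 1 — eliminated.
(5): at (0,1,0) it gives 1, but G = 0 — eliminated.
(2) is the remaining candidate, and it agrees with G on all 8 inputs.

2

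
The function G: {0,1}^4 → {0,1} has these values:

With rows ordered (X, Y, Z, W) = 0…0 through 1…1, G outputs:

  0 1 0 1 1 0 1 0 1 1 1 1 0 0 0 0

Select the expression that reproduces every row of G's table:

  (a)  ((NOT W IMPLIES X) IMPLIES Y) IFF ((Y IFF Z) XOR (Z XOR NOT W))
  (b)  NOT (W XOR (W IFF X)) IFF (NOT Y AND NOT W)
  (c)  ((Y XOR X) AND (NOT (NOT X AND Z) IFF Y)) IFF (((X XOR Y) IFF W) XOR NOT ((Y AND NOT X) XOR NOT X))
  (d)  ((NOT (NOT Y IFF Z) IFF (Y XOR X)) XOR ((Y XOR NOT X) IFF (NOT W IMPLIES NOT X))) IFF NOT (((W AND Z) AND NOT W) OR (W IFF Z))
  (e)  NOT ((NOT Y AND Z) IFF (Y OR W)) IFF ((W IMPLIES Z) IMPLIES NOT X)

(a) disagrees with G on (0,0,0,1) (formula → 0, table → 1); rule it out.
(b) disagrees with G on (0,1,0,1) (formula → 1, table → 0); rule it out.
(c) disagrees with G on (0,1,1,0) (formula → 0, table → 1); rule it out.
(e) disagrees with G on (0,0,1,0) (formula → 1, table → 0); rule it out.
Only (d) survives; checking it on all 16 rows confirms it matches G.

d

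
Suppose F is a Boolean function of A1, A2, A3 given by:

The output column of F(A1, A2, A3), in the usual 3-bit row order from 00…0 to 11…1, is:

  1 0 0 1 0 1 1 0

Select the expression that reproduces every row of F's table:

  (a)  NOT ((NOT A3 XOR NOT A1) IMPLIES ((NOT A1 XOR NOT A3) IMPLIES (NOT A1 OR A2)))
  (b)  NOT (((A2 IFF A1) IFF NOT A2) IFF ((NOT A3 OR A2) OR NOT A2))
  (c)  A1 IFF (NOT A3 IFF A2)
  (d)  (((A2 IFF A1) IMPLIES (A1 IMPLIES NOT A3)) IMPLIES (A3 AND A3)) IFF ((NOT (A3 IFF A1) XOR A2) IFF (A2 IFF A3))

c

(a) fails at (0,0,0): the formula yields 0, F is 1.
(b) fails at (0,0,0): the formula yields 0, F is 1.
(d) fails at (0,1,0): the formula yields 1, F is 0.
Only (c) survives; checking it on all 8 rows confirms it matches F.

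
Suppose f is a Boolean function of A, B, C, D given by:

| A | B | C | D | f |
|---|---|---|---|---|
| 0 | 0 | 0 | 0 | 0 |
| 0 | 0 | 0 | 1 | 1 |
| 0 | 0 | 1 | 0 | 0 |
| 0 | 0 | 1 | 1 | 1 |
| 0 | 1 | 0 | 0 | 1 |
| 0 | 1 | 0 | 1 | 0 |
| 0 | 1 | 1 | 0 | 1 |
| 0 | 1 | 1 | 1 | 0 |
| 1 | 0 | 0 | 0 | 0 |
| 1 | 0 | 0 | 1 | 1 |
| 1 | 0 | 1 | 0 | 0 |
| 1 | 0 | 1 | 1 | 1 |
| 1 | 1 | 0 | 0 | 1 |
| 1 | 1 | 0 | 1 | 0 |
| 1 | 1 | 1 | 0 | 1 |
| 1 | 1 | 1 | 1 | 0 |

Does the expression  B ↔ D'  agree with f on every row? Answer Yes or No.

Yes

Evaluate B ↔ D' on each row and compare to f:
  A=0, B=0, C=0, D=0: formula gives 0, f = 0 ✓
  A=0, B=0, C=0, D=1: formula gives 1, f = 1 ✓
  A=0, B=0, C=1, D=0: formula gives 0, f = 0 ✓
  A=0, B=0, C=1, D=1: formula gives 1, f = 1 ✓
  …and likewise for the remaining 12 rows.
Every row agrees, so the formula is equivalent.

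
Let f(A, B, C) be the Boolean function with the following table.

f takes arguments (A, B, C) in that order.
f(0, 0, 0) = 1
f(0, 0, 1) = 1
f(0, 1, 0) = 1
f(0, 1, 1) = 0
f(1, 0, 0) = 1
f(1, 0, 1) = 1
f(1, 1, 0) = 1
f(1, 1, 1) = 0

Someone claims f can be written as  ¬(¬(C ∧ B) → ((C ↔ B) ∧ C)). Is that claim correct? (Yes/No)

Evaluate ¬(¬(C ∧ B) → ((C ↔ B) ∧ C)) on each row and compare to f:
  A=0, B=0, C=0: formula gives 1, f = 1 ✓
  A=0, B=0, C=1: formula gives 1, f = 1 ✓
  A=0, B=1, C=0: formula gives 1, f = 1 ✓
  A=0, B=1, C=1: formula gives 0, f = 0 ✓
  A=1, B=0, C=0: formula gives 1, f = 1 ✓
  …and likewise for the remaining 3 rows.
All 8 rows match — the expression computes f exactly.

Yes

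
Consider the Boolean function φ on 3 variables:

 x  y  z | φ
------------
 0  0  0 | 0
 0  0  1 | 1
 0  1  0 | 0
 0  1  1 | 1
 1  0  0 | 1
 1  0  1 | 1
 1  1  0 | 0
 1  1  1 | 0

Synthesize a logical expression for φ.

Collect the rows where φ=1 — (0,0,1), (0,1,1), (1,0,0), (1,0,1) — and write one minterm per row: ¬x·¬y·z, ¬x·y·z, x·¬y·¬z, x·¬y·z. Their union (logical OR) reproduces the table exactly.

φ(x, y, z) = ((((NOT x AND NOT y) AND z) OR ((NOT x AND y) AND z)) OR ((x AND NOT y) AND NOT z)) OR ((x AND NOT y) AND z)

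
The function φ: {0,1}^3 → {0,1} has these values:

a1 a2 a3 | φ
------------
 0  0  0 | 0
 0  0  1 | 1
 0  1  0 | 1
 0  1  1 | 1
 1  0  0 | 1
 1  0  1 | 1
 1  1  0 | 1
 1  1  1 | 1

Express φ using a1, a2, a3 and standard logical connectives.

The output is 1 whenever at least one input is 1 — the OR of all inputs.

φ(a1, a2, a3) = (a1 or a2) or a3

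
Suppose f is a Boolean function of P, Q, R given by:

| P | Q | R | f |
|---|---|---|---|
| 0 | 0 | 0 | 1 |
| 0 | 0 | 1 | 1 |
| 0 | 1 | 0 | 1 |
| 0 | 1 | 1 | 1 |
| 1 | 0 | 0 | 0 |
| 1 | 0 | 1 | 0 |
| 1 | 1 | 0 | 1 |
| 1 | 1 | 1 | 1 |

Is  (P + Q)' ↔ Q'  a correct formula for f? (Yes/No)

Check the formula against f row by row:
  P=0, Q=0, R=0: formula gives 1, f = 1 ✓
  P=0, Q=0, R=1: formula gives 1, f = 1 ✓
  P=0, Q=1, R=0: formula gives 1, f = 1 ✓
  P=0, Q=1, R=1: formula gives 1, f = 1 ✓
  P=1, Q=0, R=0: formula gives 0, f = 0 ✓
  …and likewise for the remaining 3 rows.
Every row agrees, so the formula is equivalent.

Yes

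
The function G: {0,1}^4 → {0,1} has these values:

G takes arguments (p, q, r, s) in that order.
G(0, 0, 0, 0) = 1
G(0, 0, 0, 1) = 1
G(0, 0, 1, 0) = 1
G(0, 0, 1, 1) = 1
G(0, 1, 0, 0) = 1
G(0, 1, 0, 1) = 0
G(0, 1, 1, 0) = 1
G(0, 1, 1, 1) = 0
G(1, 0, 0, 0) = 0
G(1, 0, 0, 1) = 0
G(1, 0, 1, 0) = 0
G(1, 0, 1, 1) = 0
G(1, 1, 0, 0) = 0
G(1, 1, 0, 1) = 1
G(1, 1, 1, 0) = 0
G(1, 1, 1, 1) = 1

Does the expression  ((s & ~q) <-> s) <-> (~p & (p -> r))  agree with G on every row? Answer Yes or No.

Check the formula against G row by row:
  p=0, q=0, r=0, s=0: formula gives 1, G = 1 ✓
  p=0, q=0, r=0, s=1: formula gives 1, G = 1 ✓
  p=0, q=0, r=1, s=0: formula gives 1, G = 1 ✓
  p=0, q=0, r=1, s=1: formula gives 1, G = 1 ✓
  …and likewise for the remaining 12 rows.
All 16 rows match — the expression computes G exactly.

Yes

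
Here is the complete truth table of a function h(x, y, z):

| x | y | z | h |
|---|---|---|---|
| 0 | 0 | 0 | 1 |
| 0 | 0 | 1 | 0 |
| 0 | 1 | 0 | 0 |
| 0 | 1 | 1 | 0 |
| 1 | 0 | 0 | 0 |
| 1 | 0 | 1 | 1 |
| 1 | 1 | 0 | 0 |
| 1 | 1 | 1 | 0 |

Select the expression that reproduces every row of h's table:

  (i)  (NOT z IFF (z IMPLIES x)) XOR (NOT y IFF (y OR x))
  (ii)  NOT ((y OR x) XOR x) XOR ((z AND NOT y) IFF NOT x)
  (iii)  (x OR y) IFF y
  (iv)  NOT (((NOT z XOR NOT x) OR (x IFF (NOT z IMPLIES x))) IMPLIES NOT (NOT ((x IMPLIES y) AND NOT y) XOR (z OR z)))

(i): at (0,0,1) it gives 1, but h = 0 — eliminated.
(iii): at (0,0,1) it gives 1, but h = 0 — eliminated.
(iv): at (0,0,0) it gives 0, but h = 1 — eliminated.
That leaves (ii). Evaluating it on every row reproduces the table of h exactly.

ii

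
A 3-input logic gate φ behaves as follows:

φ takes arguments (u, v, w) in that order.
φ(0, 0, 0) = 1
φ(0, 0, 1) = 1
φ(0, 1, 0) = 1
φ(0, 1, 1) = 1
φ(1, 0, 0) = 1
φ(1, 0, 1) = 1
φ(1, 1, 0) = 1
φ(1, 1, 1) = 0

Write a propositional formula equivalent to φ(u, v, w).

The output is 0 only when every input is 1 — NAND of all inputs.

φ(u, v, w) = ((u · v) · w)'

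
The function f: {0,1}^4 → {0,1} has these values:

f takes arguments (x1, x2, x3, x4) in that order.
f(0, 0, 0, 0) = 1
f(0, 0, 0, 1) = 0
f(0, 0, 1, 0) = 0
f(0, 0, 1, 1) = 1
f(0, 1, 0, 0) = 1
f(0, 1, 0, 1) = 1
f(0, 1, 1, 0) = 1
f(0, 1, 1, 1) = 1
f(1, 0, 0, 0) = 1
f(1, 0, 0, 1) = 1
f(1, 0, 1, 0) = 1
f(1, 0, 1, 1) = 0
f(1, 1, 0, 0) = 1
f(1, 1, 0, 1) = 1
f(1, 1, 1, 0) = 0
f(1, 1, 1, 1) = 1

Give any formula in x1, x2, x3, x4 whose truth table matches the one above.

f is 0 on only 4 rows — (0,0,0,1), (0,0,1,0), (1,0,1,1), (1,1,1,0). Writing each as a minterm (¬x1·¬x2·¬x3·x4, ¬x1·¬x2·x3·¬x4, x1·¬x2·x3·x4, x1·x2·x3·¬x4) and OR-ing them characterizes exactly where f=0, so f is the negation of that disjunction.

f(x1, x2, x3, x4) = ¬((((((¬x1 ∧ ¬x2) ∧ ¬x3) ∧ x4) ∨ (((¬x1 ∧ ¬x2) ∧ x3) ∧ ¬x4)) ∨ (((x1 ∧ ¬x2) ∧ x3) ∧ x4)) ∨ (((x1 ∧ x2) ∧ x3) ∧ ¬x4))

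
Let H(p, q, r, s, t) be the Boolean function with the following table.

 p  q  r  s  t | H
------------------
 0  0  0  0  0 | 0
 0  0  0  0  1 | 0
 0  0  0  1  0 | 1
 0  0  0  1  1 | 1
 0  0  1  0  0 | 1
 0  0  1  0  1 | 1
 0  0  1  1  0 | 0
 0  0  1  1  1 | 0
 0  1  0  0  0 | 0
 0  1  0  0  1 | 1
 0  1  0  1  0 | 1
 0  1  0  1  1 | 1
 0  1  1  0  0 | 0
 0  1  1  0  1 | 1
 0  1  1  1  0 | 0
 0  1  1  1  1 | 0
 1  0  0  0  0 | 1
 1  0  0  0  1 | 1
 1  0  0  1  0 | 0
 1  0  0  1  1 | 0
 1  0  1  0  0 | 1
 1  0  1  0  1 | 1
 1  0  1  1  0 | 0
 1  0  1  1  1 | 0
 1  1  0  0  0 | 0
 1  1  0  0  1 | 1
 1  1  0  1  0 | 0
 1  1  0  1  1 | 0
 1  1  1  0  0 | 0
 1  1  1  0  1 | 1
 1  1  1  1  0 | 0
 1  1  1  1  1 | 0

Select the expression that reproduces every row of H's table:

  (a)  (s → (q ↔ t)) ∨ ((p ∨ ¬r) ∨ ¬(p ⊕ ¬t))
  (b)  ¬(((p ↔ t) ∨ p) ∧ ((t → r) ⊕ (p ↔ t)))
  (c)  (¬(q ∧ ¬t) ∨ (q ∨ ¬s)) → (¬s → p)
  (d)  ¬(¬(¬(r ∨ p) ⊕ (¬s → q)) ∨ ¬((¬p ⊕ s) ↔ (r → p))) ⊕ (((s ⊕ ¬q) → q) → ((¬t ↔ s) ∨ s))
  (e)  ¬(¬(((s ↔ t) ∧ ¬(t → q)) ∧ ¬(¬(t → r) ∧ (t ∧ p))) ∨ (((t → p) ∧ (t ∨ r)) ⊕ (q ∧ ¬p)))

d

(a) fails at (0,0,0,0,0): the formula yields 1, H is 0.
(b) fails at (0,0,0,0,0): the formula yields 1, H is 0.
(c) fails at (0,0,1,0,0): the formula yields 0, H is 1.
(e) fails at (0,0,0,1,0): the formula yields 0, H is 1.
That leaves (d). Evaluating it on every row reproduces the table of H exactly.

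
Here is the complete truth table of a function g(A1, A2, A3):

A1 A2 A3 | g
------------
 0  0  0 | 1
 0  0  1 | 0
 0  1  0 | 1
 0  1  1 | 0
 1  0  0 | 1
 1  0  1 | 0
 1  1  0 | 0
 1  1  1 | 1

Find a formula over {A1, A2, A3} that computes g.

The 1-rows are (0,0,0), (0,1,0), (1,0,0), (1,1,1). Each contributes one minterm — ¬A1·¬A2·¬A3; ¬A1·A2·¬A3; A1·¬A2·¬A3; A1·A2·A3 — and their disjunction is a sum-of-products form of g.

g(A1, A2, A3) = ((((not A1 and not A2) and not A3) or ((not A1 and A2) and not A3)) or ((A1 and not A2) and not A3)) or ((A1 and A2) and A3)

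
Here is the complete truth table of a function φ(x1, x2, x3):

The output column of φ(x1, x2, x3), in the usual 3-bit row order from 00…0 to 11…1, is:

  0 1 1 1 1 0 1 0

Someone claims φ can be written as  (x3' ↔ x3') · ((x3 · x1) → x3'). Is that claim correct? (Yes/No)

Test each input against both φ and the formula:
  x1=0, x2=0, x3=0: formula gives 1, but φ = 0 ✗
A single disagreement suffices: at (0,0,0) they differ, so the formula does not compute φ.

No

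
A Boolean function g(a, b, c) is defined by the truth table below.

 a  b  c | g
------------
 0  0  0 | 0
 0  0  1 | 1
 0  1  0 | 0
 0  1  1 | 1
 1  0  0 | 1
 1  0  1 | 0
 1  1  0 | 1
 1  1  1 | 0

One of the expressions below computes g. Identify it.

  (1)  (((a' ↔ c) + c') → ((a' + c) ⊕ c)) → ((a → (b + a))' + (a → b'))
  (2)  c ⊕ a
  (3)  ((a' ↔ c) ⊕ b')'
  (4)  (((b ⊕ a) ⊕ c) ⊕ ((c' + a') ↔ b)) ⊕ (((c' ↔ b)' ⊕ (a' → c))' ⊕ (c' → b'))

(1) fails at (0,0,0): the formula yields 1, g is 0.
(3) fails at (0,1,0): the formula yields 1, g is 0.
(4) fails at (0,0,0): the formula yields 1, g is 0.
That leaves (2). Evaluating it on every row reproduces the table of g exactly.

2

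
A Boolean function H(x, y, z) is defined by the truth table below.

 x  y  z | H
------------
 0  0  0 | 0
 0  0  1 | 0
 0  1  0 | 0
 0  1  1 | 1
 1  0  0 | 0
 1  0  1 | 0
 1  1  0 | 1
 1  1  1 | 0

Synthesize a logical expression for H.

The 1-rows are (0,1,1), (1,1,0). Each contributes one minterm — ¬x·y·z; x·y·¬z — and their disjunction is a sum-of-products form of H.

H(x, y, z) = ((¬x ∧ y) ∧ z) ∨ ((x ∧ y) ∧ ¬z)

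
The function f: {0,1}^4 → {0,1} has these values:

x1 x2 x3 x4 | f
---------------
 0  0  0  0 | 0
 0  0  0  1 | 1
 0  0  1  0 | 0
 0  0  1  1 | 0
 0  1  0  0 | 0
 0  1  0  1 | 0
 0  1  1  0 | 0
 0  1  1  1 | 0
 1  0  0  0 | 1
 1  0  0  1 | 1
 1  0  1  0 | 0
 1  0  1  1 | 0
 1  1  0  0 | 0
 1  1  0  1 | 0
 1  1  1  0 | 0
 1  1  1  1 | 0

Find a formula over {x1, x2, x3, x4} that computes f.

f(x1, x2, x3, x4) = ((((~x1 & ~x2) & ~x3) & x4) | (((x1 & ~x2) & ~x3) & ~x4)) | (((x1 & ~x2) & ~x3) & x4)

f=1 on 3 inputs: (0,0,0,1), (1,0,0,0), (1,0,0,1). Reading each as a conjunction of literals (¬x1·¬x2·¬x3·x4, x1·¬x2·¬x3·¬x4, x1·¬x2·¬x3·x4) and taking the OR gives the canonical DNF.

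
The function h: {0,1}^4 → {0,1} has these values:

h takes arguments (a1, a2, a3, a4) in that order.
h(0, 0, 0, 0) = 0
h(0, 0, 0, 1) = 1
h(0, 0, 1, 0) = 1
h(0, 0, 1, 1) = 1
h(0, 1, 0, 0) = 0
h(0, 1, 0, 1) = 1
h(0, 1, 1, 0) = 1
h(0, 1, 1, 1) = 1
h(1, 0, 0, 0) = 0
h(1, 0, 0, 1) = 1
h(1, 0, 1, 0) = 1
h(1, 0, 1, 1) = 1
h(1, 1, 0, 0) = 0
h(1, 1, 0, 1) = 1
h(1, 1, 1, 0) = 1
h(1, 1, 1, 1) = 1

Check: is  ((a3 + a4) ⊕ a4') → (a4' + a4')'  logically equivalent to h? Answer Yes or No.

Yes

Test each input against both h and the formula:
  a1=0, a2=0, a3=0, a4=0: formula gives 0, h = 0 ✓
  a1=0, a2=0, a3=0, a4=1: formula gives 1, h = 1 ✓
  a1=0, a2=0, a3=1, a4=0: formula gives 1, h = 1 ✓
  a1=0, a2=0, a3=1, a4=1: formula gives 1, h = 1 ✓
  …and likewise for the remaining 12 rows.
No disagreement on any input; they are logically equivalent.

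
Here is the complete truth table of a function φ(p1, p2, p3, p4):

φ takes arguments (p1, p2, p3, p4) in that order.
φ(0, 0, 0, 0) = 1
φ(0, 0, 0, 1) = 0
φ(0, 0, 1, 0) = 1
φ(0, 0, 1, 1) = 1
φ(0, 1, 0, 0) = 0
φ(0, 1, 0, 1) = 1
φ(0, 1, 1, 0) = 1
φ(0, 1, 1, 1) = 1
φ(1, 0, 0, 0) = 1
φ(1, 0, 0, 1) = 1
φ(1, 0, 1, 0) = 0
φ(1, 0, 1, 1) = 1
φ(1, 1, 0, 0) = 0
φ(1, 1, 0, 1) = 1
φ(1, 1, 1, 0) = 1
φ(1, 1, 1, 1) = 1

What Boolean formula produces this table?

φ is 0 on only 4 rows — (0,0,0,1), (0,1,0,0), (1,0,1,0), (1,1,0,0). Writing each as a minterm (¬p1·¬p2·¬p3·p4, ¬p1·p2·¬p3·¬p4, p1·¬p2·p3·¬p4, p1·p2·¬p3·¬p4) and OR-ing them characterizes exactly where φ=0, so φ is the negation of that disjunction.

φ(p1, p2, p3, p4) = ((((((p1' · p2') · p3') · p4) + (((p1' · p2) · p3') · p4')) + (((p1 · p2') · p3) · p4')) + (((p1 · p2) · p3') · p4'))'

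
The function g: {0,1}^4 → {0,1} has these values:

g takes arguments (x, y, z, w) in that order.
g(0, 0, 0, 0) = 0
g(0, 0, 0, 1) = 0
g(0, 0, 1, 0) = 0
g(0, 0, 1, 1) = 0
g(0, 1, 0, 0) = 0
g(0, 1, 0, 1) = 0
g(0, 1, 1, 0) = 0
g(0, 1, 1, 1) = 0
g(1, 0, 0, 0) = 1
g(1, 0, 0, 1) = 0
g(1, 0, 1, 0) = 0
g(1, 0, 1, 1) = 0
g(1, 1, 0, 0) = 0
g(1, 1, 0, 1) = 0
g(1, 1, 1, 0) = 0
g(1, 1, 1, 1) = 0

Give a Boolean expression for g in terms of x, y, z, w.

g(x, y, z, w) = ((x and not y) and not z) and not w

Only row (1,0,0,0) gives 1. That row's minterm x·¬y·¬z·¬w is g directly.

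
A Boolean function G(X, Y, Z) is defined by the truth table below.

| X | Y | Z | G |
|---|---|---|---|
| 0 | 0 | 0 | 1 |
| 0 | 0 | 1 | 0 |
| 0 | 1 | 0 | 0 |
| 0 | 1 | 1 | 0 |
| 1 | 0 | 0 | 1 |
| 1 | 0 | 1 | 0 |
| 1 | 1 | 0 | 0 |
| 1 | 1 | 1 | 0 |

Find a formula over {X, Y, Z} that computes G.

G(X, Y, Z) = ((NOT X AND NOT Y) AND NOT Z) OR ((X AND NOT Y) AND NOT Z)

G=1 on 2 inputs: (0,0,0), (1,0,0). Reading each as a conjunction of literals (¬X·¬Y·¬Z, X·¬Y·¬Z) and taking the OR gives the canonical DNF.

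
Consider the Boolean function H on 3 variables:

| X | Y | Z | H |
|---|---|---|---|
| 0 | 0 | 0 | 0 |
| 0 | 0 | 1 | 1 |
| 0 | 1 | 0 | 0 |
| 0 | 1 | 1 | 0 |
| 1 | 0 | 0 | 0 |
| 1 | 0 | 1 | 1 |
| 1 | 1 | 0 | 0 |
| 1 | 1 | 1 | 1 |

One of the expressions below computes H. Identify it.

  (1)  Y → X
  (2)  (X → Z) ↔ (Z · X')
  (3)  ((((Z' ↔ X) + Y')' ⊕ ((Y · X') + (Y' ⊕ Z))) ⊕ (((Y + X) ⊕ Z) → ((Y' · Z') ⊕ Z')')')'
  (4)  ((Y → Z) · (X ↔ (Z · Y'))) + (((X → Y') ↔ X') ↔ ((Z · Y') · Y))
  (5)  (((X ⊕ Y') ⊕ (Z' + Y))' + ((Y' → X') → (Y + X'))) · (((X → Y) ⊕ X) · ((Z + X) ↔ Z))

3

(1) fails at (0,0,0): the formula yields 1, H is 0.
(2) fails at (0,1,1): the formula yields 1, H is 0.
(4) fails at (0,0,0): the formula yields 1, H is 0.
(5) fails at (0,0,0): the formula yields 1, H is 0.
Only (3) survives; checking it on all 8 rows confirms it matches H.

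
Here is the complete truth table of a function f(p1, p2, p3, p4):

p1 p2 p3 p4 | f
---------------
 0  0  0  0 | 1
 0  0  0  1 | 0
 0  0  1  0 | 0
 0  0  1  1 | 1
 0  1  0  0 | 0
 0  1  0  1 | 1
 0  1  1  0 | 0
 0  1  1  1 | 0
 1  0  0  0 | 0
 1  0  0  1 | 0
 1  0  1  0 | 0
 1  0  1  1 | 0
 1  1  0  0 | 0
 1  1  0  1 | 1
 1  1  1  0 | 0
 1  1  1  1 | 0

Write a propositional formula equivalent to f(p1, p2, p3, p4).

f(p1, p2, p3, p4) = (((((p1' · p2') · p3') · p4') + (((p1' · p2') · p3) · p4)) + (((p1' · p2) · p3') · p4)) + (((p1 · p2) · p3') · p4)

f=1 on 4 inputs: (0,0,0,0), (0,0,1,1), (0,1,0,1), (1,1,0,1). Reading each as a conjunction of literals (¬p1·¬p2·¬p3·¬p4, ¬p1·¬p2·p3·p4, ¬p1·p2·¬p3·p4, p1·p2·¬p3·p4) and taking the OR gives the canonical DNF.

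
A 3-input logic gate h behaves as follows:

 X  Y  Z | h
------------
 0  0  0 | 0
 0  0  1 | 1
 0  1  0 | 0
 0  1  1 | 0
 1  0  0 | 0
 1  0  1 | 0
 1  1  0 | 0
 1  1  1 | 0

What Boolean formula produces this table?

Only row (0,0,1) gives 1. That row's minterm ¬X·¬Y·Z is h directly.

h(X, Y, Z) = (NOT X AND NOT Y) AND Z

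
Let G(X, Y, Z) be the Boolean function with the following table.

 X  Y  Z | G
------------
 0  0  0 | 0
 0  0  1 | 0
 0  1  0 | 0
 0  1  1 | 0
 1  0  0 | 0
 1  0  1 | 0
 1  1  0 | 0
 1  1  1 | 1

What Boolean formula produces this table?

G(X, Y, Z) = (X and Y) and Z

Only row (1,1,1) gives 1. That row's minterm X·Y·Z is G directly.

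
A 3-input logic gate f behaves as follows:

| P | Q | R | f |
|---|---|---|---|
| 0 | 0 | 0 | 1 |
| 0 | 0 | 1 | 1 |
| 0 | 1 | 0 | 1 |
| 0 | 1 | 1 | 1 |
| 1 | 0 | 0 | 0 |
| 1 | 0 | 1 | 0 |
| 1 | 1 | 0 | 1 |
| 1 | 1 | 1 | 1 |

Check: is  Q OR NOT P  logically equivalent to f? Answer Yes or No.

Yes

Check the formula against f row by row:
  P=0, Q=0, R=0: formula gives 1, f = 1 ✓
  P=0, Q=0, R=1: formula gives 1, f = 1 ✓
  P=0, Q=1, R=0: formula gives 1, f = 1 ✓
  P=0, Q=1, R=1: formula gives 1, f = 1 ✓
  P=1, Q=0, R=0: formula gives 0, f = 0 ✓
  … (the remaining 3 rows also agree.)
All 8 rows match — the expression computes f exactly.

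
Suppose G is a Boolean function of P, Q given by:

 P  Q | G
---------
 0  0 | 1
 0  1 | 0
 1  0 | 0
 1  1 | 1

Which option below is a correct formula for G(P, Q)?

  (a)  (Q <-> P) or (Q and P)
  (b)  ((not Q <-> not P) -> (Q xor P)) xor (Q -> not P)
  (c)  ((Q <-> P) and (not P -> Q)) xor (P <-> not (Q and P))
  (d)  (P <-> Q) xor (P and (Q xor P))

(b) disagrees with G on (1,1) (formula → 0, table → 1); rule it out.
(c) disagrees with G on (0,0) (formula → 0, table → 1); rule it out.
(d) disagrees with G on (1,0) (formula → 1, table → 0); rule it out.
That leaves (a). Evaluating it on every row reproduces the table of G exactly.

a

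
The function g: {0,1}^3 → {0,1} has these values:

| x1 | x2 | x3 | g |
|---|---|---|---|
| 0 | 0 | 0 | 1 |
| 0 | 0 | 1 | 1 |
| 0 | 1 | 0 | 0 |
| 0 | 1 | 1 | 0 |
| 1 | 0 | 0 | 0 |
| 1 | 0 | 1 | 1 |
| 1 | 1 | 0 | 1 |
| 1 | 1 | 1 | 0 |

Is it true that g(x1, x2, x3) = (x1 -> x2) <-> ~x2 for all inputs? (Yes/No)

No

Test each input against both g and the formula:
  x1=0, x2=0, x3=0: formula gives 1, g = 1 ✓
  x1=0, x2=0, x3=1: formula gives 1, g = 1 ✓
  x1=0, x2=1, x3=0: formula gives 0, g = 0 ✓
  x1=0, x2=1, x3=1: formula gives 0, g = 0 ✓
  x1=1, x2=0, x3=0: formula gives 0, g = 0 ✓
  x1=1, x2=0, x3=1: formula gives 0, but g = 1 ✗
Since they disagree at (1,0,1), the expression is not a correct formula for g.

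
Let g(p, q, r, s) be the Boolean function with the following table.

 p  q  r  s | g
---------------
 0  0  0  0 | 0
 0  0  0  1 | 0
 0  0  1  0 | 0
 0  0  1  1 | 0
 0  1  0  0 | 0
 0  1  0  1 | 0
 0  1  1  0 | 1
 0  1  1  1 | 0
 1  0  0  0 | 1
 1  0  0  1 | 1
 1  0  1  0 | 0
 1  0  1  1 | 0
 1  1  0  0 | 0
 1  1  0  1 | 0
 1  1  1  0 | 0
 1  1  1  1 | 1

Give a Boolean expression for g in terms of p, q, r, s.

Collect the rows where g=1 — (0,1,1,0), (1,0,0,0), (1,0,0,1), (1,1,1,1) — and write one minterm per row: ¬p·q·r·¬s, p·¬q·¬r·¬s, p·¬q·¬r·s, p·q·r·s. Their union (logical OR) reproduces the table exactly.

g(p, q, r, s) = (((((¬p ∧ q) ∧ r) ∧ ¬s) ∨ (((p ∧ ¬q) ∧ ¬r) ∧ ¬s)) ∨ (((p ∧ ¬q) ∧ ¬r) ∧ s)) ∨ (((p ∧ q) ∧ r) ∧ s)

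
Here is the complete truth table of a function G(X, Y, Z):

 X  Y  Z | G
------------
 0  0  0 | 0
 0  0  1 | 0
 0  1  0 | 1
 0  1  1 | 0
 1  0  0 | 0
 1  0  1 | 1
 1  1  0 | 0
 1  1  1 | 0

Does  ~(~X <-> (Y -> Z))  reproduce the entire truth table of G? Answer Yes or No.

No

Check the formula against G row by row:
  X=0, Y=0, Z=0: formula gives 0, G = 0 ✓
  X=0, Y=0, Z=1: formula gives 0, G = 0 ✓
  X=0, Y=1, Z=0: formula gives 1, G = 1 ✓
  X=0, Y=1, Z=1: formula gives 0, G = 0 ✓
  X=1, Y=0, Z=0: formula gives 1, but G = 0 ✗
Since they disagree at (1,0,0), the expression is not a correct formula for G.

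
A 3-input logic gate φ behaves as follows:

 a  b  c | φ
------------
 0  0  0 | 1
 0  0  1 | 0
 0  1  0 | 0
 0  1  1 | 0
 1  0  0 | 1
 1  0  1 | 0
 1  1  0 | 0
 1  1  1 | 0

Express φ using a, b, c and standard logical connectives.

φ=1 on 2 inputs: (0,0,0), (1,0,0). Reading each as a conjunction of literals (¬a·¬b·¬c, a·¬b·¬c) and taking the OR gives the canonical DNF.

φ(a, b, c) = ((¬a ∧ ¬b) ∧ ¬c) ∨ ((a ∧ ¬b) ∧ ¬c)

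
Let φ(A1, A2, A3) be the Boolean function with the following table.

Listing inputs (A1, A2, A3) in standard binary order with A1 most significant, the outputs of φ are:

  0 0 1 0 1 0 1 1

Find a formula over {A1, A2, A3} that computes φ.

φ(A1, A2, A3) = ((((~A1 & A2) & ~A3) | ((A1 & ~A2) & ~A3)) | ((A1 & A2) & ~A3)) | ((A1 & A2) & A3)

The 1-rows are (0,1,0), (1,0,0), (1,1,0), (1,1,1). Each contributes one minterm — ¬A1·A2·¬A3; A1·¬A2·¬A3; A1·A2·¬A3; A1·A2·A3 — and their disjunction is a sum-of-products form of φ.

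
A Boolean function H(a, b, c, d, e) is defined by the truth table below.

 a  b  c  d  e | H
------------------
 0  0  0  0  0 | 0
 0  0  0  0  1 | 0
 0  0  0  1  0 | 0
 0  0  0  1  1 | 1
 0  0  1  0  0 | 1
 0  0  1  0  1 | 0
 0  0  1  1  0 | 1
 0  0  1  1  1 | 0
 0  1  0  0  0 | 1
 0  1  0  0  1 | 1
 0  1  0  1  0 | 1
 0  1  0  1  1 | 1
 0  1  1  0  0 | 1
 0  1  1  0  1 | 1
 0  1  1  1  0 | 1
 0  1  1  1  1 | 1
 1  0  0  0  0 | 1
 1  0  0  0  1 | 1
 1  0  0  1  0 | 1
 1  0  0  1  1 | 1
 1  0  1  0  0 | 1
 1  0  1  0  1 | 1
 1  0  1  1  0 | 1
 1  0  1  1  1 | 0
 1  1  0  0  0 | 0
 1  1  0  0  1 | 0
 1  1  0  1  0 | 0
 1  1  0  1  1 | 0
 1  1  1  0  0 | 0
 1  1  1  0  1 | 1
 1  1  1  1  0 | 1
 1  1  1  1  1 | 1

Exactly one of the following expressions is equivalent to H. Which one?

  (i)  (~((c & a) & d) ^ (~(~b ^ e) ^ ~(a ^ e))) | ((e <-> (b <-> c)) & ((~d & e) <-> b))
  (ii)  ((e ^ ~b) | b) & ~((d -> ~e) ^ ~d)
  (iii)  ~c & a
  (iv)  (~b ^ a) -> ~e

(ii) fails at (0,0,0,0,0): the formula yields 1, H is 0.
(iii) fails at (0,0,0,1,1): the formula yields 0, H is 1.
(iv) fails at (0,0,0,0,0): the formula yields 1, H is 0.
That leaves (i). Evaluating it on every row reproduces the table of H exactly.

i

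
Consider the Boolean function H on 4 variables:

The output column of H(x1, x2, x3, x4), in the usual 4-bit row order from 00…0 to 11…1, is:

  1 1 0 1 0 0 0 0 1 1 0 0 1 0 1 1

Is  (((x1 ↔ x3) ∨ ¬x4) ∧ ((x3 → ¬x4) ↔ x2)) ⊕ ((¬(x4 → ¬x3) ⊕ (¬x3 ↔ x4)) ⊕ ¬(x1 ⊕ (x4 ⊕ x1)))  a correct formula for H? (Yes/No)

Evaluate (((x1 ↔ x3) ∨ ¬x4) ∧ ((x3 → ¬x4) ↔ x2)) ⊕ ((¬(x4 → ¬x3) ⊕ (¬x3 ↔ x4)) ⊕ ¬(x1 ⊕ (x4 ⊕ x1))) on each row and compare to H:
  x1=0, x2=0, x3=0, x4=0: formula gives 1, H = 1 ✓
  x1=0, x2=0, x3=0, x4=1: formula gives 1, H = 1 ✓
  x1=0, x2=0, x3=1, x4=0: formula gives 0, H = 0 ✓
  x1=0, x2=0, x3=1, x4=1: formula gives 1, H = 1 ✓
  …
  x1=0, x2=1, x3=1, x4=0: formula gives 1, but H = 0 ✗
Row (0,1,1,0) is a counterexample, so the formula is not equivalent to H.

No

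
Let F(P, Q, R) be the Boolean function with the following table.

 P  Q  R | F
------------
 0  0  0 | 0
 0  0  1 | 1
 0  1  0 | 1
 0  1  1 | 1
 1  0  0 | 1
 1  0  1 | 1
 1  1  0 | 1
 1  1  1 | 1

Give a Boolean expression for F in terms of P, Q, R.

The output is 1 whenever at least one input is 1 — the OR of all inputs.

F(P, Q, R) = (P OR Q) OR R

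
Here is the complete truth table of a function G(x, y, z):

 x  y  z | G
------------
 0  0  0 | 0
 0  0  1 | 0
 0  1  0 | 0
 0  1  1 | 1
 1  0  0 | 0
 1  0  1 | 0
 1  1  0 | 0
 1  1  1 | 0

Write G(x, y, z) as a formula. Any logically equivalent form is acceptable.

G(x, y, z) = (not x and y) and z

Only row (0,1,1) gives 1. That row's minterm ¬x·y·z is G directly.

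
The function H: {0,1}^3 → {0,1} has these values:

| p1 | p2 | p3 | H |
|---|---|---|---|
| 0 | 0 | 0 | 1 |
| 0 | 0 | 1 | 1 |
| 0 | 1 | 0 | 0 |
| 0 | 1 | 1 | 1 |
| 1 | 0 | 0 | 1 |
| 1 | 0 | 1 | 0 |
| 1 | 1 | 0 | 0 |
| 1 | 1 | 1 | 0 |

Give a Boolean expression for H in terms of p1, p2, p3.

Collect the rows where H=1 — (0,0,0), (0,0,1), (0,1,1), (1,0,0) — and write one minterm per row: ¬p1·¬p2·¬p3, ¬p1·¬p2·p3, ¬p1·p2·p3, p1·¬p2·¬p3. Their union (logical OR) reproduces the table exactly.

H(p1, p2, p3) = ((((p1' · p2') · p3') + ((p1' · p2') · p3)) + ((p1' · p2) · p3)) + ((p1 · p2') · p3')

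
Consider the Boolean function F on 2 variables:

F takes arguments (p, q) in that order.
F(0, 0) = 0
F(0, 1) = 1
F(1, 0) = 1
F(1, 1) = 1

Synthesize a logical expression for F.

F(p, q) = p or q

The output is 1 whenever at least one input is 1 — the OR of all inputs.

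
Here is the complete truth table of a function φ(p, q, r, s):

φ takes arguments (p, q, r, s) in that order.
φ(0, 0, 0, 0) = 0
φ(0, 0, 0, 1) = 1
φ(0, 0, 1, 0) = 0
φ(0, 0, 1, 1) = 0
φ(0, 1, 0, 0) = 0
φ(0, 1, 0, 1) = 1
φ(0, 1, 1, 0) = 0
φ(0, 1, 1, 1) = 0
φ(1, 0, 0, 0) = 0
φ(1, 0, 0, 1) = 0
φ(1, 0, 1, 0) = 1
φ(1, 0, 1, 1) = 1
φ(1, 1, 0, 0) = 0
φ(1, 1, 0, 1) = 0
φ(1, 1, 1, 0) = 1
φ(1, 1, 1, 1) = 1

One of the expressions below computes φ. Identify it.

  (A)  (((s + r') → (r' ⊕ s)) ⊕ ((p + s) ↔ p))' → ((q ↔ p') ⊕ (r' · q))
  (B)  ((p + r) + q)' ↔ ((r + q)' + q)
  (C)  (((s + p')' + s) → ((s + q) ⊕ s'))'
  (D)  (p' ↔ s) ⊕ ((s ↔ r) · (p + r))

D

(A): at (0,0,0,1) it gives 0, but φ = 1 — eliminated.
(B): at (0,0,0,0) it gives 1, but φ = 0 — eliminated.
(C): at (0,0,0,1) it gives 0, but φ = 1 — eliminated.
Only (D) survives; checking it on all 16 rows confirms it matches φ.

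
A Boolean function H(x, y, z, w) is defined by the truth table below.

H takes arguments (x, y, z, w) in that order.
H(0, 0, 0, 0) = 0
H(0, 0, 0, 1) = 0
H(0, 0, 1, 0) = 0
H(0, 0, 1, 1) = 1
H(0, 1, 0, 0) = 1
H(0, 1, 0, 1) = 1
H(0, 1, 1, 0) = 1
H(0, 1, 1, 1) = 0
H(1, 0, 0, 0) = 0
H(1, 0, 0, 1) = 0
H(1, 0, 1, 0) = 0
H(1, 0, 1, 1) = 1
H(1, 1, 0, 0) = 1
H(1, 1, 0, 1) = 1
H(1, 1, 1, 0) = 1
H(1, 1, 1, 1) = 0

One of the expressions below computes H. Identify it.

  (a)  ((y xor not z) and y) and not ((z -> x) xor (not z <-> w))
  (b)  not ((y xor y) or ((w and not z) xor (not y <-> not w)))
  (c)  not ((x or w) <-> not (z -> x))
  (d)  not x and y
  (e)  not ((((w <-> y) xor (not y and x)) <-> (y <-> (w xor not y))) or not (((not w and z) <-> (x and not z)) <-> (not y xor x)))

b

(a): at (0,0,1,1) it gives 0, but H = 1 — eliminated.
(c): at (0,0,0,1) it gives 1, but H = 0 — eliminated.
(d): at (0,0,1,1) it gives 0, but H = 1 — eliminated.
(e): at (0,0,0,0) it gives 1, but H = 0 — eliminated.
Only (b) survives; checking it on all 16 rows confirms it matches H.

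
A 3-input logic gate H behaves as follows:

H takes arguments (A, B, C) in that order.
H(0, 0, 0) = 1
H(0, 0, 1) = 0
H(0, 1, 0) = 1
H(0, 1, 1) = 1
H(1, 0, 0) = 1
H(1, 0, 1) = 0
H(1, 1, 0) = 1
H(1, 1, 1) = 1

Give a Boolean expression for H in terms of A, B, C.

H(A, B, C) = (((A' · B') · C) + ((A · B') · C))'

H is 0 on only 2 rows — (0,0,1), (1,0,1). Writing each as a minterm (¬A·¬B·C, A·¬B·C) and OR-ing them characterizes exactly where H=0, so H is the negation of that disjunction.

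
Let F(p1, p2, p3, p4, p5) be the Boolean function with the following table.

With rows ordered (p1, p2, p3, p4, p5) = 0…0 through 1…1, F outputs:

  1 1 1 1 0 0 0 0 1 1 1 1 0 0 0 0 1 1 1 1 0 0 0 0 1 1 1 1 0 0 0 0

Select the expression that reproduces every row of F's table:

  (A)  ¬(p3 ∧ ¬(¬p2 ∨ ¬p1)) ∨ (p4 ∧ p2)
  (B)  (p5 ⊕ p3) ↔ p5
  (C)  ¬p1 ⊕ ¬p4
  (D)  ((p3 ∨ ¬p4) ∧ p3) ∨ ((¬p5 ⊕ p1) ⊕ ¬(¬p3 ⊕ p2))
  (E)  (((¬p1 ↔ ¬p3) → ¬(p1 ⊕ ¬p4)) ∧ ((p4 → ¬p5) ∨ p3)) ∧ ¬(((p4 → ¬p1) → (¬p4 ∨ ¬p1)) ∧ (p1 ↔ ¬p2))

B

(A) fails at (0,0,1,0,0): the formula yields 1, F is 0.
(C) fails at (0,0,0,0,0): the formula yields 0, F is 1.
(D) fails at (0,0,0,0,1): the formula yields 0, F is 1.
(E) fails at (0,0,0,0,0): the formula yields 0, F is 1.
Only (B) survives; checking it on all 32 rows confirms it matches F.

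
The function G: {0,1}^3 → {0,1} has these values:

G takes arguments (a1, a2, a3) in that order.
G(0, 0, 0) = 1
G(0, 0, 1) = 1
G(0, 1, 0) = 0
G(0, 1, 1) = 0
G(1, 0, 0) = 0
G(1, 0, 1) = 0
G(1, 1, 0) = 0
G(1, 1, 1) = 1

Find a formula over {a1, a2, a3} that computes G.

The 1-rows are (0,0,0), (0,0,1), (1,1,1). Each contributes one minterm — ¬a1·¬a2·¬a3; ¬a1·¬a2·a3; a1·a2·a3 — and their disjunction is a sum-of-products form of G.

G(a1, a2, a3) = (((a1' · a2') · a3') + ((a1' · a2') · a3)) + ((a1 · a2) · a3)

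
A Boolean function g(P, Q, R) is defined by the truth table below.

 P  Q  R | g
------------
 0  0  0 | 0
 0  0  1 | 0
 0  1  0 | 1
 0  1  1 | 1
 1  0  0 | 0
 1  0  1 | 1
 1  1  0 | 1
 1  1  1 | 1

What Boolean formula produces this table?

g is 0 on only 3 rows — (0,0,0), (0,0,1), (1,0,0). Writing each as a minterm (¬P·¬Q·¬R, ¬P·¬Q·R, P·¬Q·¬R) and OR-ing them characterizes exactly where g=0, so g is the negation of that disjunction.

g(P, Q, R) = ¬((((¬P ∧ ¬Q) ∧ ¬R) ∨ ((¬P ∧ ¬Q) ∧ R)) ∨ ((P ∧ ¬Q) ∧ ¬R))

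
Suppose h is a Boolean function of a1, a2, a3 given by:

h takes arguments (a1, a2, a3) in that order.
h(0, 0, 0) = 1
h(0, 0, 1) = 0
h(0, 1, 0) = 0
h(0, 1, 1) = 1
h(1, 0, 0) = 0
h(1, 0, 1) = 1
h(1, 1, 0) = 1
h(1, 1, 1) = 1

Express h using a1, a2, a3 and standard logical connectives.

There are just 3 zero rows: (0,0,1), (0,1,0), (1,0,0). Their minterms are ¬a1·¬a2·a3, ¬a1·a2·¬a3, a1·¬a2·¬a3; the OR of those covers precisely the 0-outputs, and negating it yields h.

h(a1, a2, a3) = not ((((not a1 and not a2) and a3) or ((not a1 and a2) and not a3)) or ((a1 and not a2) and not a3))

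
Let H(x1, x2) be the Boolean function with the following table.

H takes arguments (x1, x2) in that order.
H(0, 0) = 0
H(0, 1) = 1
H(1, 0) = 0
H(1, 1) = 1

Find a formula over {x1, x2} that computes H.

H(x1, x2) = x2

The output simply equals x2.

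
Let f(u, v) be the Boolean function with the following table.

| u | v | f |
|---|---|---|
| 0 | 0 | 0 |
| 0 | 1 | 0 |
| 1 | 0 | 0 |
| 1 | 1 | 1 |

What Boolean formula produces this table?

The output is 1 only when every input is 1 — the AND of all inputs.

f(u, v) = u · v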